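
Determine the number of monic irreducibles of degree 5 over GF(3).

x^(3^5) − x is the product of all monic irreducibles of degree dividing 5; Möbius inversion gives N = (1/5) Σ μ(5/d)·3^d.
Divisors of 5: 1, 5; μ(5/d) for each: -1, 1.
Σ = − 3^1 + 3^5 = 240.
N = 240/5 = 48.

48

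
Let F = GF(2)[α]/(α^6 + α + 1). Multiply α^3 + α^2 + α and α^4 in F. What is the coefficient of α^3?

0

Multiply in GF(2)[α]: (α^3 + α^2 + α)·(α^4) = α^7 + α^6 + α^5.
Reduce using α^6 ≡ α + 1 (mod α^6 + α + 1).
Reduced: α^5 + α^2 + 1.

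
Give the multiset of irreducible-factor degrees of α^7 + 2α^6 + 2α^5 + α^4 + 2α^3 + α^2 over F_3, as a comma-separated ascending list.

Write f(α) = α^7 + 2α^6 + 2α^5 + α^4 + 2α^3 + α^2.
Roots in F_3: f(0) = 0 → root; f(1) = 0 → root; f(2) = 2.
Linear factors from roots: (α), (α + 2).
Complete factorization: f(α) = (α + 2)·(α)^2·(α^4 + 2α^2 + 2).
Factor degrees with multiplicity: 1 + 1 + 1 + 4 = 7.

1, 1, 1, 4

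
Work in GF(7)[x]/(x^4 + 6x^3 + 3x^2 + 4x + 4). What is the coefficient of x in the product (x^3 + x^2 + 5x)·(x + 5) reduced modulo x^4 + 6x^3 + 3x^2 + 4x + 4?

0

Multiply in GF(7)[x]: (x^3 + x^2 + 5x)·(x + 5) = x^4 + 6x^3 + 3x^2 + 4x.
Reduce using x^4 ≡ x^3 + 4x^2 + 3x + 3 (mod x^4 + 6x^3 + 3x^2 + 4x + 4).
Reduced: 3.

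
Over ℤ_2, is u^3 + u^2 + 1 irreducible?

Write m(u) = u^3 + u^2 + 1.
Check for roots in ℤ_2: m(0) = 1; m(1) = 1.
No roots. A degree-3 polynomial over a field with no linear factor is irreducible.

Yes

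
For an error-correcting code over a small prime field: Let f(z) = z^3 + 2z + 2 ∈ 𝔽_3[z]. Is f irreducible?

Yes

Check for roots in 𝔽_3: f(0) = 2; f(1) = 2; f(2) = 2.
No roots. A degree-3 polynomial over a field with no linear factor is irreducible.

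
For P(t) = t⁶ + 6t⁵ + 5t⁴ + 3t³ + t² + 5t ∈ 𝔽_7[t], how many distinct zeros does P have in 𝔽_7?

Evaluate at each of the 7 elements of 𝔽_7:
P(0) = 0 → root; P(1) = 0 → root; P(2) = 3; P(3) = 2; P(4) = 2; P(5) = 6; P(6) = 0 → root.
Roots: {0, 1, 6}.

3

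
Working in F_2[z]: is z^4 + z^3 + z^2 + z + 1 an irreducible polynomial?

Yes

Write g(z) = z^4 + z^3 + z^2 + z + 1.
Check for roots in F_2: g(0) = 1; g(1) = 1.
No roots, so no linear factors.
Monic irreducibles of degree 2 over GF(2): z^2 + z + 1.
None of them divide g (all give nonzero remainder).
No irreducible factor of degree ≤ 2 exists, so g is irreducible over GF(2).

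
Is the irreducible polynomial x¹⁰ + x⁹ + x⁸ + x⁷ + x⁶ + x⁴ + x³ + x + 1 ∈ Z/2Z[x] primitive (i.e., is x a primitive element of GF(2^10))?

Write f(x) = x¹⁰ + x⁹ + x⁸ + x⁷ + x⁶ + x⁴ + x³ + x + 1.
|GF(2^10)^×| = 2^10 − 1 = 1023. Prime factorization: 1023 = 3·11·31.
f is primitive ⇔ x has order 1023 in GF(2)[x]/(f), i.e. x^(1023/q) ≠ 1 for each prime q | 1023.
x^(341) mod f = x⁷ + x⁵ + x² + x + 1.
x^(93) mod f = x⁹ + x⁸ + x⁷ + x⁵ + x⁴ + x³ + x².
x^(33) mod f = x⁹ + x⁶ + x.
None equal 1, so x has full order 1023; f is primitive.

Yes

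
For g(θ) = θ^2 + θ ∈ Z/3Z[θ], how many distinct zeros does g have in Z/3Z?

2

Evaluate at each of the 3 elements of Z/3Z:
g(0) = 0 → root; g(1) = 2; g(2) = 0 → root.
Roots: {0, 2}.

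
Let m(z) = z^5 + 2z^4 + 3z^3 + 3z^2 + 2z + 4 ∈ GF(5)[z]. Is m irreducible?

Check for roots in GF(5): m(0) = 4; m(1) = 0 → root; m(2) = 3; m(3) = 3; m(4) = 3.
m(1) = 0, so (z − 1) divides m(z); m is reducible.

No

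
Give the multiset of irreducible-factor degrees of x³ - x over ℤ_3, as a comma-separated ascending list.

1, 1, 1

Write f(x) = x³ - x.
Roots in ℤ_3: f(0) = 0 → root; f(1) = 0 → root; f(2) = 0 → root.
Linear factors from roots: (x), (x - 1), (x + 1).
Complete factorization: f(x) = (x)·(x + 1)·(x - 1).
Factor degrees with multiplicity: 1 + 1 + 1 = 3.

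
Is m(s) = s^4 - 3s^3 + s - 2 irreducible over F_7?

Check for roots in F_7: m(0) = 5; m(1) = 4; m(2) = 6; m(3) = 1; m(4) = 3; m(5) = 1; m(6) = 1.
No roots, so no linear factors.
Degree-2 irreducible divisors: test the 21 monic irreducibles of degree 2 over GF(7).
None of them divide m (all give nonzero remainder).
No irreducible factor of degree ≤ 2 exists, so m is irreducible over GF(7).

Yes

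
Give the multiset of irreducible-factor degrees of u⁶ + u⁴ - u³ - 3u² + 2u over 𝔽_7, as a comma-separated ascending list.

Write h(u) = u⁶ + u⁴ - u³ - 3u² + 2u.
Linear factors from roots: (u), (u - 1).
Complete factorization: h(u) = (u)·(u - 1)·(u² + 3u - 1)·(u² - 2u + 2).
Factor degrees with multiplicity: 1 + 1 + 2 + 2 = 6.

1, 1, 2, 2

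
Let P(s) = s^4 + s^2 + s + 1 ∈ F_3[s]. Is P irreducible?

Yes

Check for roots in F_3: P(0) = 1; P(1) = 1; P(2) = 2.
No roots, so no linear factors.
Monic irreducibles of degree 2 over GF(3): s^2 + 1, s^2 + s - 1, s^2 - s - 1.
None of them divide P (all give nonzero remainder).
No irreducible factor of degree ≤ 2 exists, so P is irreducible over GF(3).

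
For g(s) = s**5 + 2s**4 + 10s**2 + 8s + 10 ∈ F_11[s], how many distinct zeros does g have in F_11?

3

Evaluate at each of the 11 elements of F_11:
g(0) = 10; g(1) = 9; g(2) = 9; g(3) = 1; g(4) = 0 → root; g(5) = 0 → root; g(6) = 6; g(7) = 0 → root; g(8) = 6; g(9) = 1; g(10) = 2.
Roots: {4, 5, 7}.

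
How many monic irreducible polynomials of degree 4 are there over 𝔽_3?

The number of monic irreducibles of degree 4 over GF(3) is (1/4)·Σ_{d∣4} μ(4/d) 3^d.
Divisors of 4: 1, 2, 4; μ(4/d) for each: 0, -1, 1.
Σ = − 3^2 + 3^4 = 72.
N = 72/4 = 18.

18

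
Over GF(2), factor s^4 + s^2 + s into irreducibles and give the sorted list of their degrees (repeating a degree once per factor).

1, 3

Write g(s) = s^4 + s^2 + s.
Roots in GF(2): g(0) = 0 → root; g(1) = 1.
Linear factors from roots: (s).
Complete factorization: g(s) = (s)·(s^3 + s + 1).
Factor degrees with multiplicity: 1 + 3 = 4.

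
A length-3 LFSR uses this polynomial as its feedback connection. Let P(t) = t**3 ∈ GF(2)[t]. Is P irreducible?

Check for roots in GF(2): P(0) = 0 → root; P(1) = 1.
P(0) = 0, so (t) divides P(t); P is reducible.

No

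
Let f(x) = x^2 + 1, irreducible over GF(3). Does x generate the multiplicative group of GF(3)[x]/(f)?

No

|GF(3^2)^×| = 3^2 − 1 = 8. Prime factorization: 8 = 2^3.
f is primitive ⇔ x has order 8 in GF(3)[x]/(f), i.e. x^(8/q) ≠ 1 for each prime q | 8.
x^(4) mod f = 1
Since x^(4) = 1, the order of x divides 4 < 8; not primitive.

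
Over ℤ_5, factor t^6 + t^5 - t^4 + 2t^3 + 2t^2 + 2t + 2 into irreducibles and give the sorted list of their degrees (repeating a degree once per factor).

Write h(t) = t^6 + t^5 - t^4 + 2t^3 + 2t^2 + 2t + 2.
Roots in ℤ_5: h(0) = 2; h(1) = 4; h(2) = 0 → root; h(3) = 1; h(4) = 4.
Linear factors from roots: (t - 2).
Complete factorization: h(t) = (t - 2)·(t^2 - 2)·(t^3 - 2t^2 + 2t - 2).
Factor degrees with multiplicity: 1 + 2 + 3 = 6.

1, 2, 3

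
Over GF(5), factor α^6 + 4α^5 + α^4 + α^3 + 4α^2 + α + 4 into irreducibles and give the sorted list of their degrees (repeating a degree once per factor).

6

Write g(α) = α^6 + 4α^5 + α^4 + α^3 + 4α^2 + α + 4.
Roots in GF(5): g(0) = 4; g(1) = 1; g(2) = 3; g(3) = 2; g(4) = 4.
Complete factorization: g(α) = (α^6 + 4α^5 + α^4 + α^3 + 4α^2 + α + 4).
Factor degrees with multiplicity: 6 = 6.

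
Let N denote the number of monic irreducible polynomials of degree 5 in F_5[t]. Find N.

624

Gauss's count: N_{5}(5) = (1/5) Σ_{d|5} μ(5/d)·5^d.
Divisors of 5: 1, 5; μ(5/d) for each: -1, 1.
Σ = − 5^1 + 5^5 = 3120.
N = 3120/5 = 624.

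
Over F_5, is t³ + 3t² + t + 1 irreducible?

Write P(t) = t³ + 3t² + t + 1.
Check for roots in F_5: P(0) = 1; P(1) = 1; P(2) = 3; P(3) = 3; P(4) = 2.
No roots. A degree-3 polynomial over a field with no linear factor is irreducible.

Yes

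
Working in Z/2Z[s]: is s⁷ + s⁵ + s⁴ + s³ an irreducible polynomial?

Write g(s) = s⁷ + s⁵ + s⁴ + s³.
Check for roots in Z/2Z: g(0) = 0 → root; g(1) = 0 → root.
g(0) = 0, so (s) divides g(s); g is reducible.

No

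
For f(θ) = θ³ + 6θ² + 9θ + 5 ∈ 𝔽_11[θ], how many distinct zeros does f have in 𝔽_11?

1

Evaluate at each of the 11 elements of 𝔽_11:
f(0) = 5; f(1) = 10; f(2) = 0 → root; f(3) = 3; f(4) = 3; f(5) = 6; f(6) = 7; f(7) = 1; f(8) = 5; f(9) = 3; f(10) = 1.
Roots: {2}.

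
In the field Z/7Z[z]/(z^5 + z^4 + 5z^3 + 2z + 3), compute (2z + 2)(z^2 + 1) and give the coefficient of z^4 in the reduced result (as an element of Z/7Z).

Multiply in Z/7Z[z]: (2z + 2)·(z^2 + 1) = 2z^3 + 2z^2 + 2z + 2.
Reduced: 2z^3 + 2z^2 + 2z + 2.

0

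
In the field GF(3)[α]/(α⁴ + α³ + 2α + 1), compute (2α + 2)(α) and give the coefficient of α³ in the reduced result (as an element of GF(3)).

Multiply in GF(3)[α]: (2α + 2)·(α) = 2α² + 2α.
Reduced: 2α² + 2α.

0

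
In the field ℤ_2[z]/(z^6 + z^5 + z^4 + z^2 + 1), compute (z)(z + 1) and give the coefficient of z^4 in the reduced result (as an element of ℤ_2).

0

Multiply in ℤ_2[z]: (z)·(z + 1) = z^2 + z.
Reduced: z^2 + z.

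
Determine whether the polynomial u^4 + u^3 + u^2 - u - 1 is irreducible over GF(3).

Write f(u) = u^4 + u^3 + u^2 - u - 1.
Check for roots in GF(3): f(0) = 2; f(1) = 1; f(2) = 1.
No roots, so no linear factors.
Monic irreducibles of degree 2 over GF(3): u^2 + 1, u^2 + u - 1, u^2 - u - 1.
None of them divide f (all give nonzero remainder).
No irreducible factor of degree ≤ 2 exists, so f is irreducible over GF(3).

Yes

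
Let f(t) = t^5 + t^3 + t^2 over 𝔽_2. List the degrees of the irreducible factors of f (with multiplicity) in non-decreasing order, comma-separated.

Roots in 𝔽_2: f(0) = 0 → root; f(1) = 1.
Linear factors from roots: (t).
Complete factorization: f(t) = (t)^2·(t^3 + t + 1).
Factor degrees with multiplicity: 1 + 1 + 3 = 5.

1, 1, 3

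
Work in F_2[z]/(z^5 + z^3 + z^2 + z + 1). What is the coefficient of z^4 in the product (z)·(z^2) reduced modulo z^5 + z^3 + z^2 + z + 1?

Multiply in F_2[z]: (z)·(z^2) = z^3.
Reduced: z^3.

0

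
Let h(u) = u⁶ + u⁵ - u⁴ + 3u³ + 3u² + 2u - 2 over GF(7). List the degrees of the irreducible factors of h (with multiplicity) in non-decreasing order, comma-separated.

Linear factors from roots: (u - 1), (u + 3).
Complete factorization: h(u) = (u + 3)·(u - 1)·(u² + 1)·(u² - u + 3).
Factor degrees with multiplicity: 1 + 1 + 2 + 2 = 6.

1, 1, 2, 2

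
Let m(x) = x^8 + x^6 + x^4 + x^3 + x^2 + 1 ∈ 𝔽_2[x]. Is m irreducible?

No

Check for roots in 𝔽_2: m(0) = 1; m(1) = 0 → root.
m(1) = 0, so (x − 1) divides m(x); m is reducible.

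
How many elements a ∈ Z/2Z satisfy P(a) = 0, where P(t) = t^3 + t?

Evaluate at each of the 2 elements of Z/2Z:
P(0) = 0 → root; P(1) = 0 → root.
Roots: {0, 1}.

2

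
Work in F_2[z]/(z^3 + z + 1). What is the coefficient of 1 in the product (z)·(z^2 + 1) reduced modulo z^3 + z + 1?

Multiply in F_2[z]: (z)·(z^2 + 1) = z^3 + z.
Reduce using z^3 ≡ z + 1 (mod z^3 + z + 1).
Reduced: 1.

1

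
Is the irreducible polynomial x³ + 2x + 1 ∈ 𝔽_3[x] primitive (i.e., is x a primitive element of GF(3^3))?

Write f(x) = x³ + 2x + 1.
|GF(3^3)^×| = 3^3 − 1 = 26. Prime factorization: 26 = 2·13.
f is primitive ⇔ x has order 26 in GF(3)[x]/(f), i.e. x^(26/q) ≠ 1 for each prime q | 26.
x^(13) mod f = 2.
x^(2) mod f = x².
None equal 1, so x has full order 26; f is primitive.

Yes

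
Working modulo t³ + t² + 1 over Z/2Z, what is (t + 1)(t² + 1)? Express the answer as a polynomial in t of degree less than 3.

Multiply in Z/2Z[t]: (t + 1)·(t² + 1) = t³ + t² + t + 1.
Reduce using t³ ≡ t² + 1 (mod t³ + t² + 1).
Reduced: t.

t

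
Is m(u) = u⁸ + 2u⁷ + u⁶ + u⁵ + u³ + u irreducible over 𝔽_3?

Check for roots in 𝔽_3: m(0) = 0 → root; m(1) = 1; m(2) = 0 → root.
m(0) = 0, so (u) divides m(u); m is reducible.

No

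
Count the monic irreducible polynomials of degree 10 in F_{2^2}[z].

Gauss's count: N_{4}(10) = (1/10) Σ_{d|10} μ(10/d)·4^d.
Divisors of 10: 1, 2, 5, 10; μ(10/d) for each: 1, -1, -1, 1.
Σ = 4^1 − 4^2 − 4^5 + 4^10 = 1047540.
N = 1047540/10 = 104754.

104754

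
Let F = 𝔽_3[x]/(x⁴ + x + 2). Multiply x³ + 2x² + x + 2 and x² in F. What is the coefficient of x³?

Multiply in 𝔽_3[x]: (x³ + 2x² + x + 2)·(x²) = x⁵ + 2x⁴ + x³ + 2x².
Reduce using x⁴ ≡ 2x + 1 (mod x⁴ + x + 2).
Reduced: x³ + x² + 2x + 2.

1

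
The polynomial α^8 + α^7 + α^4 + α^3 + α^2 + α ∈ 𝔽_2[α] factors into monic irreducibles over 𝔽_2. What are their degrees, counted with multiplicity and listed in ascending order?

Write h(α) = α^8 + α^7 + α^4 + α^3 + α^2 + α.
Roots in 𝔽_2: h(0) = 0 → root; h(1) = 0 → root.
Linear factors from roots: (α), (α + 1).
Complete factorization: h(α) = (α)·(α + 1)·(α^3 + α + 1)^2.
Factor degrees with multiplicity: 1 + 1 + 3 + 3 = 8.

1, 1, 3, 3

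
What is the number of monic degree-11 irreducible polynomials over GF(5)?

4438920

x^(5^11) − x is the product of all monic irreducibles of degree dividing 11; Möbius inversion gives N = (1/11) Σ μ(11/d)·5^d.
Divisors of 11: 1, 11; μ(11/d) for each: -1, 1.
Σ = − 5^1 + 5^11 = 48828120.
N = 48828120/11 = 4438920.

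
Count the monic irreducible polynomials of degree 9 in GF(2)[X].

56

Gauss's count: N_{2}(9) = (1/9) Σ_{d|9} μ(9/d)·2^d.
Divisors of 9: 1, 3, 9; μ(9/d) for each: 0, -1, 1.
Σ = − 2^3 + 2^9 = 504.
N = 504/9 = 56.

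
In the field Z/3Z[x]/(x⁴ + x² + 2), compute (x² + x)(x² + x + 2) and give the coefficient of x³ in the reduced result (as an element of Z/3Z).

2

Multiply in Z/3Z[x]: (x² + x)·(x² + x + 2) = x⁴ + 2x³ + 2x.
Reduce using x⁴ ≡ 2x² + 1 (mod x⁴ + x² + 2).
Reduced: 2x³ + 2x² + 2x + 1.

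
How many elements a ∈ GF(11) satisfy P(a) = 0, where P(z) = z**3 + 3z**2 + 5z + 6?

2

Evaluate at each of the 11 elements of GF(11):
P(0) = 6; P(1) = 4; P(2) = 3; P(3) = 9; P(4) = 6; P(5) = 0 → root; P(6) = 8; P(7) = 3; P(8) = 2; P(9) = 0 → root; P(10) = 3.
Roots: {5, 9}.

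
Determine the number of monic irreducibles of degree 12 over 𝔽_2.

Gauss's count: N_{2}(12) = (1/12) Σ_{d|12} μ(12/d)·2^d.
Divisors of 12: 1, 2, 3, 4, 6, 12; μ(12/d) for each: 0, 1, 0, -1, -1, 1.
Σ = 2^2 − 2^4 − 2^6 + 2^12 = 4020.
N = 4020/12 = 335.

335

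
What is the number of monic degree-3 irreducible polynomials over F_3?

8

The number of monic irreducibles of degree 3 over GF(3) is (1/3)·Σ_{d∣3} μ(3/d) 3^d.
Divisors of 3: 1, 3; μ(3/d) for each: -1, 1.
Σ = − 3^1 + 3^3 = 24.
N = 24/3 = 8.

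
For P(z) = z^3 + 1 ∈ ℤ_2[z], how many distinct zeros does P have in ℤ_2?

1

Evaluate at each of the 2 elements of ℤ_2:
P(0) = 1; P(1) = 0 → root.
Roots: {1}.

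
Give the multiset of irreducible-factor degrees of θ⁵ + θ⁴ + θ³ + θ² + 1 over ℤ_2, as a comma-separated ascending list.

Write f(θ) = θ⁵ + θ⁴ + θ³ + θ² + 1.
Roots in ℤ_2: f(0) = 1; f(1) = 1.
Complete factorization: f(θ) = (θ⁵ + θ⁴ + θ³ + θ² + 1).
Factor degrees with multiplicity: 5 = 5.

5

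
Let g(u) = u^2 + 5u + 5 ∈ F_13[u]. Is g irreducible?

Yes

Check each element of F_13 for a root: g(0)=5, g(1)=11, g(2)=6, g(3)=3, g(4)=2, g(5)=3, g(6)=6, g(7)=11, g(8)=5, g(9)=1, g(10)=12, g(11)=12, g(12)=1.
No roots. A degree-2 polynomial over a field with no linear factor is irreducible.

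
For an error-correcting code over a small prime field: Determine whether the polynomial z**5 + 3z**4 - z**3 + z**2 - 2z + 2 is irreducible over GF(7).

Write P(z) = z**5 + 3z**4 - z**3 + z**2 - 2z + 2.
Check for roots in GF(7): P(0) = 2; P(1) = 4; P(2) = 4; P(3) = 2; P(4) = 2; P(5) = 6; P(6) = 1.
No roots, so no linear factors.
Degree-2 irreducible divisors: test the 21 monic irreducibles of degree 2 over GF(7).
None of them divide P (all give nonzero remainder).
No irreducible factor of degree ≤ 2 exists, so P is irreducible over GF(7).

Yes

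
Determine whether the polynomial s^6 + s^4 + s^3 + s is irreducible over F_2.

No

Write f(s) = s^6 + s^4 + s^3 + s.
Check for roots in F_2: f(0) = 0 → root; f(1) = 0 → root.
f(0) = 0, so (s) divides f(s); f is reducible.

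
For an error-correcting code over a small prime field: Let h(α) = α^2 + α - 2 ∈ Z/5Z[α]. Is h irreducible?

No

Check for roots in Z/5Z: h(0) = 3; h(1) = 0 → root; h(2) = 4; h(3) = 0 → root; h(4) = 3.
h(1) = 0, so (α − 1) divides h(α); h is reducible.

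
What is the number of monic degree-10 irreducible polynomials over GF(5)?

976248

By the necklace-counting formula, N_5(10) = (1/10) Σ_{d|10} μ(10/d)·5^d.
Divisors of 10: 1, 2, 5, 10; μ(10/d) for each: 1, -1, -1, 1.
Σ = 5^1 − 5^2 − 5^5 + 5^10 = 9762480.
N = 9762480/10 = 976248.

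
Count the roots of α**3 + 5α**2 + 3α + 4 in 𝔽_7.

0

Write g(α) = α**3 + 5α**2 + 3α + 4.
Evaluate at each of the 7 elements of 𝔽_7:
g(0) = 4; g(1) = 6; g(2) = 3; g(3) = 1; g(4) = 6; g(5) = 3; g(6) = 5.
No element is a root.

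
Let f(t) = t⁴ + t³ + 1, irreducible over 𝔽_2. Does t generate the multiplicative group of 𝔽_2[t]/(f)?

Yes

|GF(2^4)^×| = 2^4 − 1 = 15. Prime factorization: 15 = 3·5.
f is primitive ⇔ t has order 15 in GF(2)[t]/(f), i.e. t^(15/q) ≠ 1 for each prime q | 15.
t^(5) mod f = t³ + t + 1.
t^(3) mod f = t³.
None equal 1, so t has full order 15; f is primitive.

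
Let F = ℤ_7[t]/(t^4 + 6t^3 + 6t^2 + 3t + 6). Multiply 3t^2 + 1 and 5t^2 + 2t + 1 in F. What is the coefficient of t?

6

Multiply in ℤ_7[t]: (3t^2 + 1)·(5t^2 + 2t + 1) = t^4 + 6t^3 + t^2 + 2t + 1.
Reduce using t^4 ≡ t^3 + t^2 + 4t + 1 (mod t^4 + 6t^3 + 6t^2 + 3t + 6).
Reduced: 2t^2 + 6t + 2.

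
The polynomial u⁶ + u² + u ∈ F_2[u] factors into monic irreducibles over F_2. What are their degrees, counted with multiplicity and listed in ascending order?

Write h(u) = u⁶ + u² + u.
Roots in F_2: h(0) = 0 → root; h(1) = 1.
Linear factors from roots: (u).
Complete factorization: h(u) = (u)·(u² + u + 1)·(u³ + u² + 1).
Factor degrees with multiplicity: 1 + 2 + 3 = 6.

1, 2, 3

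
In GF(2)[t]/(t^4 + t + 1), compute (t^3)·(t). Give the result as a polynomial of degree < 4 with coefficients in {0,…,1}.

t + 1

Multiply in GF(2)[t]: (t^3)·(t) = t^4.
Reduce using t^4 ≡ t + 1 (mod t^4 + t + 1).
Reduced: t + 1.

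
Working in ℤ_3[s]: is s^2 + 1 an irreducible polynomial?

Yes

Write g(s) = s^2 + 1.
Check for roots in ℤ_3: g(0) = 1; g(1) = 2; g(2) = 2.
No roots. A degree-2 polynomial over a field with no linear factor is irreducible.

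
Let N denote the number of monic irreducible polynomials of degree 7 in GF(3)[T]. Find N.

312

Gauss's count: N_{3}(7) = (1/7) Σ_{d|7} μ(7/d)·3^d.
Divisors of 7: 1, 7; μ(7/d) for each: -1, 1.
Σ = − 3^1 + 3^7 = 2184.
N = 2184/7 = 312.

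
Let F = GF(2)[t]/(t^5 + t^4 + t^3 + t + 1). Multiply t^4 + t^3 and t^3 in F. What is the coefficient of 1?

Multiply in GF(2)[t]: (t^4 + t^3)·(t^3) = t^7 + t^6.
Reduce using t^5 ≡ t^4 + t^3 + t + 1 (mod t^5 + t^4 + t^3 + t + 1).
Reduced: t^4 + t^2 + t + 1.

1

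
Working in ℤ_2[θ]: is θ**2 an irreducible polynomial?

Write f(θ) = θ**2.
Check for roots in ℤ_2: f(0) = 0 → root; f(1) = 1.
f(0) = 0, so (θ) divides f(θ); f is reducible.

No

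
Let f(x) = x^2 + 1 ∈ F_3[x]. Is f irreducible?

Yes

Check for roots in F_3: f(0) = 1; f(1) = 2; f(2) = 2.
No roots. A degree-2 polynomial over a field with no linear factor is irreducible.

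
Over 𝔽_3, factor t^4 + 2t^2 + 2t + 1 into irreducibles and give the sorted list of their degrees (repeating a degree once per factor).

1, 3

Write h(t) = t^4 + 2t^2 + 2t + 1.
Roots in 𝔽_3: h(0) = 1; h(1) = 0 → root; h(2) = 2.
Linear factors from roots: (t + 2).
Complete factorization: h(t) = (t + 2)·(t^3 + t^2 + 2).
Factor degrees with multiplicity: 1 + 3 = 4.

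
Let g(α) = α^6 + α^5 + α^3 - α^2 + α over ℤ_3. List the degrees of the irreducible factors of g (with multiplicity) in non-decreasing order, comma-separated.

Roots in ℤ_3: g(0) = 0 → root; g(1) = 0 → root; g(2) = 0 → root.
Linear factors from roots: (α), (α - 1), (α + 1).
Complete factorization: g(α) = (α)·(α + 1)·(α - 1)·(α^3 + α^2 + α - 1).
Factor degrees with multiplicity: 1 + 1 + 1 + 3 = 6.

1, 1, 1, 3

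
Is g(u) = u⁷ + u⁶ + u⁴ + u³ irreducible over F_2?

Check for roots in F_2: g(0) = 0 → root; g(1) = 0 → root.
g(0) = 0, so (u) divides g(u); g is reducible.

No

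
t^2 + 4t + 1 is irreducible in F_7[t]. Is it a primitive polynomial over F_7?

Write f(t) = t^2 + 4t + 1.
|GF(7^2)^×| = 7^2 − 1 = 48. Prime factorization: 48 = 2^4·3.
f is primitive ⇔ t has order 48 in GF(7)[t]/(f), i.e. t^(48/q) ≠ 1 for each prime q | 48.
t^(24) mod f = 1
t^(16) mod f = 1
Since t^(24) = 1, the order of t divides 24 < 48; not primitive.

No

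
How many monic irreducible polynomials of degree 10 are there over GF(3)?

5880

The number of monic irreducibles of degree 10 over GF(3) is (1/10)·Σ_{d∣10} μ(10/d) 3^d.
Divisors of 10: 1, 2, 5, 10; μ(10/d) for each: 1, -1, -1, 1.
Σ = 3^1 − 3^2 − 3^5 + 3^10 = 58800.
N = 58800/10 = 5880.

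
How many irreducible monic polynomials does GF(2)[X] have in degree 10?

Gauss's count: N_{2}(10) = (1/10) Σ_{d|10} μ(10/d)·2^d.
Divisors of 10: 1, 2, 5, 10; μ(10/d) for each: 1, -1, -1, 1.
Σ = 2^1 − 2^2 − 2^5 + 2^10 = 990.
N = 990/10 = 99.

99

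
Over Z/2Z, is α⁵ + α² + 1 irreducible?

Write m(α) = α⁵ + α² + 1.
Check for roots in Z/2Z: m(0) = 1; m(1) = 1.
No roots, so no linear factors.
Monic irreducibles of degree 2 over GF(2): α² + α + 1.
None of them divide m (all give nonzero remainder).
No irreducible factor of degree ≤ 2 exists, so m is irreducible over GF(2).

Yes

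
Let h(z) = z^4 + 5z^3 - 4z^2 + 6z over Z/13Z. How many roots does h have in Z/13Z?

4

Evaluate at each of the 13 elements of Z/13Z:
h(0) = 0 → root; h(1) = 8; h(2) = 0 → root; h(3) = 3; h(4) = 3; h(5) = 10; h(6) = 6; h(7) = 10; h(8) = 0 → root; h(9) = 4; h(10) = 9; h(11) = 0 → root; h(12) = 12.
Roots: {0, 2, 8, 11}.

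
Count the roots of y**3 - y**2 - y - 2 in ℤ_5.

1

Write f(y) = y**3 - y**2 - y - 2.
Evaluate at each of the 5 elements of ℤ_5:
f(0) = 3; f(1) = 2; f(2) = 0 → root; f(3) = 3; f(4) = 2.
Roots: {2}.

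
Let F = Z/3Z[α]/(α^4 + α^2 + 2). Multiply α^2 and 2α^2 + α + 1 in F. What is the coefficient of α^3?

1

Multiply in Z/3Z[α]: (α^2)·(2α^2 + α + 1) = 2α^4 + α^3 + α^2.
Reduce using α^4 ≡ 2α^2 + 1 (mod α^4 + α^2 + 2).
Reduced: α^3 + 2α^2 + 2.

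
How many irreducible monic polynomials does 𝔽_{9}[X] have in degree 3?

The number of monic irreducibles of degree 3 over GF(9) is (1/3)·Σ_{d∣3} μ(3/d) 9^d.
Divisors of 3: 1, 3; μ(3/d) for each: -1, 1.
Σ = − 9^1 + 9^3 = 720.
N = 720/3 = 240.

240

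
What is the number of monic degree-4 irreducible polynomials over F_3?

Gauss's count: N_{3}(4) = (1/4) Σ_{d|4} μ(4/d)·3^d.
Divisors of 4: 1, 2, 4; μ(4/d) for each: 0, -1, 1.
Σ = − 3^2 + 3^4 = 72.
N = 72/4 = 18.

18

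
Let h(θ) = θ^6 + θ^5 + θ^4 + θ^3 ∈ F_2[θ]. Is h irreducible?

Check for roots in F_2: h(0) = 0 → root; h(1) = 0 → root.
h(0) = 0, so (θ) divides h(θ); h is reducible.

No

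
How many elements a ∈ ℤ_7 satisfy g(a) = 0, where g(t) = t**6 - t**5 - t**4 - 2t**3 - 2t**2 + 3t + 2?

Evaluate at each of the 7 elements of ℤ_7:
g(0) = 2; g(1) = 0 → root; g(2) = 0 → root; g(3) = 1; g(4) = 3; g(5) = 0 → root; g(6) = 0 → root.
Roots: {1, 2, 5, 6}.

4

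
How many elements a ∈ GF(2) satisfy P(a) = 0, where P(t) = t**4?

1

Evaluate at each of the 2 elements of GF(2):
P(0) = 0 → root; P(1) = 1.
Roots: {0}.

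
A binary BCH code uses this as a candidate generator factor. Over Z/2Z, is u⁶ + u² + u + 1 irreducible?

Write g(u) = u⁶ + u² + u + 1.
Check for roots in Z/2Z: g(0) = 1; g(1) = 0 → root.
g(1) = 0, so (u − 1) divides g(u); g is reducible.

No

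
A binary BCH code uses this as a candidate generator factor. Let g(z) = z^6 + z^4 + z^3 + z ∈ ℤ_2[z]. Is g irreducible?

No

Check for roots in ℤ_2: g(0) = 0 → root; g(1) = 0 → root.
g(0) = 0, so (z) divides g(z); g is reducible.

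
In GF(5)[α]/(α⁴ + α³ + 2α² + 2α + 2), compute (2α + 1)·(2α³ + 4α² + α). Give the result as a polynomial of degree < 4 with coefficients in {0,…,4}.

α^3 + 3α^2 + 3α + 2

Multiply in GF(5)[α]: (2α + 1)·(2α³ + 4α² + α) = 4α⁴ + α² + α.
Reduce using α⁴ ≡ 4α³ + 3α² + 3α + 3 (mod α⁴ + α³ + 2α² + 2α + 2).
Reduced: α³ + 3α² + 3α + 2.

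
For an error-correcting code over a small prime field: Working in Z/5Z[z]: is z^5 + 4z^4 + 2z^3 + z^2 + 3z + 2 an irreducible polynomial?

Yes

Write g(z) = z^5 + 4z^4 + 2z^3 + z^2 + 3z + 2.
Check for roots in Z/5Z: g(0) = 2; g(1) = 3; g(2) = 4; g(3) = 1; g(4) = 1.
No roots, so no linear factors.
Degree-2 irreducible divisors: test the 10 monic irreducibles of degree 2 over GF(5).
None of them divide g (all give nonzero remainder).
No irreducible factor of degree ≤ 2 exists, so g is irreducible over GF(5).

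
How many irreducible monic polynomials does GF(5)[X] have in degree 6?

2580

By the necklace-counting formula, N_5(6) = (1/6) Σ_{d|6} μ(6/d)·5^d.
Divisors of 6: 1, 2, 3, 6; μ(6/d) for each: 1, -1, -1, 1.
Σ = 5^1 − 5^2 − 5^3 + 5^6 = 15480.
N = 15480/6 = 2580.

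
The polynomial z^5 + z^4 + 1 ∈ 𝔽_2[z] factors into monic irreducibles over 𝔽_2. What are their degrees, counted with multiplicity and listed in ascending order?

2, 3

Write f(z) = z^5 + z^4 + 1.
Roots in 𝔽_2: f(0) = 1; f(1) = 1.
Complete factorization: f(z) = (z^2 + z + 1)·(z^3 + z + 1).
Factor degrees with multiplicity: 2 + 3 = 5.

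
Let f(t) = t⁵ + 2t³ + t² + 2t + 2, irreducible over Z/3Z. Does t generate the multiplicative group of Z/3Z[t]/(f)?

|GF(3^5)^×| = 3^5 − 1 = 242. Prime factorization: 242 = 2·11^2.
f is primitive ⇔ t has order 242 in GF(3)[t]/(f), i.e. t^(242/q) ≠ 1 for each prime q | 242.
t^(121) mod f = 1
t^(22) mod f = 1
Since t^(121) = 1, the order of t divides 121 < 242; not primitive.

No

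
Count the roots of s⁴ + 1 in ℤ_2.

Write f(s) = s⁴ + 1.
Evaluate at each of the 2 elements of ℤ_2:
f(0) = 1; f(1) = 0 → root.
Roots: {1}.

1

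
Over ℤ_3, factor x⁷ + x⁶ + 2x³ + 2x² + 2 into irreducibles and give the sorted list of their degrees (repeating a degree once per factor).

Write f(x) = x⁷ + x⁶ + 2x³ + 2x² + 2.
Roots in ℤ_3: f(0) = 2; f(1) = 2; f(2) = 2.
Complete factorization: f(x) = (x⁷ + x⁶ + 2x³ + 2x² + 2).
Factor degrees with multiplicity: 7 = 7.

7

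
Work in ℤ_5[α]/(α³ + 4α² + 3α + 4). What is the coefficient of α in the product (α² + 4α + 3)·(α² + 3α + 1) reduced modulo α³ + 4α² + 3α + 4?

0

Multiply in ℤ_5[α]: (α² + 4α + 3)·(α² + 3α + 1) = α⁴ + 2α³ + α² + 3α + 3.
Reduce using α³ ≡ α² + 2α + 1 (mod α³ + 4α² + 3α + 4).
Reduced: α² + 1.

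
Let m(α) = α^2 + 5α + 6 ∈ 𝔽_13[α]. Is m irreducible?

No

Check each element of 𝔽_13 for a root: m(0)=6, m(1)=12, m(2)=7, m(3)=4, m(4)=3, m(5)=4, m(6)=7, m(7)=12, m(8)=6, m(9)=2, m(10)=0, m(11)=0, m(12)=2.
m(10) = 0, so (α − 10) divides m(α); m is reducible.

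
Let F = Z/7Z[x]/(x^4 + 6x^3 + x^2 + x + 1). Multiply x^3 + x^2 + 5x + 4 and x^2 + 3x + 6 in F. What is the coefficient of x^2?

Multiply in Z/7Z[x]: (x^3 + x^2 + 5x + 4)·(x^2 + 3x + 6) = x^5 + 4x^4 + 4x^2 + 3.
Reduce using x^4 ≡ x^3 + 6x^2 + 6x + 6 (mod x^4 + 6x^3 + x^2 + x + 1).
Reduced: 4x^3 + 5x^2 + x + 5.

5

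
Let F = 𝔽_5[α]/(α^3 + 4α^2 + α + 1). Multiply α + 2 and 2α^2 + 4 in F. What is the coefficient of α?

2

Multiply in 𝔽_5[α]: (α + 2)·(2α^2 + 4) = 2α^3 + 4α^2 + 4α + 3.
Reduce using α^3 ≡ α^2 + 4α + 4 (mod α^3 + 4α^2 + α + 1).
Reduced: α^2 + 2α + 1.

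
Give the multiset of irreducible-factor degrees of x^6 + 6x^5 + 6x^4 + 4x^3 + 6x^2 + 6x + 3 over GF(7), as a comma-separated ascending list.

Write h(x) = x^6 + 6x^5 + 6x^4 + 4x^3 + 6x^2 + 6x + 3.
Linear factors from roots: (x + 4), (x + 2), (x + 1).
Complete factorization: h(x) = (x + 1)·(x + 4)·(x + 2)^2·(x^2 + 4x + 5).
Factor degrees with multiplicity: 1 + 1 + 1 + 1 + 2 = 6.

1, 1, 1, 1, 2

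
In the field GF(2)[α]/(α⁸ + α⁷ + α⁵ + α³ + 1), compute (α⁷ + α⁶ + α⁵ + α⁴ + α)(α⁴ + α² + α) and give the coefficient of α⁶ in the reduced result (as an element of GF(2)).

1

Multiply in GF(2)[α]: (α⁷ + α⁶ + α⁵ + α⁴ + α)·(α⁴ + α² + α) = α¹¹ + α¹⁰ + α⁸ + α³ + α².
Reduce using α⁸ ≡ α⁷ + α⁵ + α³ + 1 (mod α⁸ + α⁷ + α⁵ + α³ + 1).
Reduced: α⁶ + α².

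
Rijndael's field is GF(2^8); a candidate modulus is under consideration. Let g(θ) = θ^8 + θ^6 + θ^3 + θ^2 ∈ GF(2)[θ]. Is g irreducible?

No

Check for roots in GF(2): g(0) = 0 → root; g(1) = 0 → root.
g(0) = 0, so (θ) divides g(θ); g is reducible.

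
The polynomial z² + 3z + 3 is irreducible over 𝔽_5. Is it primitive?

Write f(z) = z² + 3z + 3.
|GF(5^2)^×| = 5^2 − 1 = 24. Prime factorization: 24 = 2^3·3.
f is primitive ⇔ z has order 24 in GF(5)[z]/(f), i.e. z^(24/q) ≠ 1 for each prime q | 24.
z^(12) mod f = 4.
z^(8) mod f = z + 1.
None equal 1, so z has full order 24; f is primitive.

Yes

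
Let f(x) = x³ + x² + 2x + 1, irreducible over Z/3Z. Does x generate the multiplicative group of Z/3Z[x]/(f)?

|GF(3^3)^×| = 3^3 − 1 = 26. Prime factorization: 26 = 2·13.
f is primitive ⇔ x has order 26 in GF(3)[x]/(f), i.e. x^(26/q) ≠ 1 for each prime q | 26.
x^(13) mod f = 2.
x^(2) mod f = x².
None equal 1, so x has full order 26; f is primitive.

Yes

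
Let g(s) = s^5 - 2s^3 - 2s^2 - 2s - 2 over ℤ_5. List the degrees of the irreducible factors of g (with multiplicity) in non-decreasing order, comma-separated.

Roots in ℤ_5: g(0) = 3; g(1) = 3; g(2) = 2; g(3) = 3; g(4) = 4.
Complete factorization: g(s) = (s^5 - 2s^3 - 2s^2 - 2s - 2).
Factor degrees with multiplicity: 5 = 5.

5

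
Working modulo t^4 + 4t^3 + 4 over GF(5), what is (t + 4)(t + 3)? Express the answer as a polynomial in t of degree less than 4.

Multiply in GF(5)[t]: (t + 4)·(t + 3) = t^2 + 2t + 2.
Reduced: t^2 + 2t + 2.

t^2 + 2t + 2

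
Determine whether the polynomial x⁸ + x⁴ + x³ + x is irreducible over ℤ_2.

Write m(x) = x⁸ + x⁴ + x³ + x.
Check for roots in ℤ_2: m(0) = 0 → root; m(1) = 0 → root.
m(0) = 0, so (x) divides m(x); m is reducible.

No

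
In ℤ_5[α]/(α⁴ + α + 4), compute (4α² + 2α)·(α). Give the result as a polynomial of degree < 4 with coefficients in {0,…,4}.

Multiply in ℤ_5[α]: (4α² + 2α)·(α) = 4α³ + 2α².
Reduced: 4α³ + 2α².

4α^3 + 2α^2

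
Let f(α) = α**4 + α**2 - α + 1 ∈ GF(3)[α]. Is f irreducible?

Yes

Check for roots in GF(3): f(0) = 1; f(1) = 2; f(2) = 1.
No roots, so no linear factors.
Monic irreducibles of degree 2 over GF(3): α**2 + 1, α**2 + α - 1, α**2 - α - 1.
None of them divide f (all give nonzero remainder).
No irreducible factor of degree ≤ 2 exists, so f is irreducible over GF(3).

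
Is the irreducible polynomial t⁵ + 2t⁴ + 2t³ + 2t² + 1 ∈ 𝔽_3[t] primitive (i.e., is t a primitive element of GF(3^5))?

Write f(t) = t⁵ + 2t⁴ + 2t³ + 2t² + 1.
|GF(3^5)^×| = 3^5 − 1 = 242. Prime factorization: 242 = 2·11^2.
f is primitive ⇔ t has order 242 in GF(3)[t]/(f), i.e. t^(242/q) ≠ 1 for each prime q | 242.
t^(121) mod f = 2.
t^(22) mod f = 1
Since t^(22) = 1, the order of t divides 22 < 242; not primitive.

No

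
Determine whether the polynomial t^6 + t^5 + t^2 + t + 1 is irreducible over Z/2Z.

Yes

Write g(t) = t^6 + t^5 + t^2 + t + 1.
Check for roots in Z/2Z: g(0) = 1; g(1) = 1.
No roots, so no linear factors.
Monic irreducibles of degree 2 over GF(2): t^2 + t + 1.
None of them divide g (all give nonzero remainder).
Monic irreducibles of degree 3 over GF(2): t^3 + t + 1, t^3 + t^2 + 1.
None of them divide g (all give nonzero remainder).
No irreducible factor of degree ≤ 3 exists, so g is irreducible over GF(2).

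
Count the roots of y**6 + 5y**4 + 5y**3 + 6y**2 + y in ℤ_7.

Write g(y) = y**6 + 5y**4 + 5y**3 + 6y**2 + y.
Evaluate at each of the 7 elements of ℤ_7:
g(0) = 0 → root; g(1) = 4; g(2) = 0 → root; g(3) = 3; g(4) = 0 → root; g(5) = 0 → root; g(6) = 6.
Roots: {0, 2, 4, 5}.

4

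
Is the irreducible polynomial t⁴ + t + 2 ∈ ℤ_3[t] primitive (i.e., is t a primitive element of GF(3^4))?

Write f(t) = t⁴ + t + 2.
|GF(3^4)^×| = 3^4 − 1 = 80. Prime factorization: 80 = 2^4·5.
f is primitive ⇔ t has order 80 in GF(3)[t]/(f), i.e. t^(80/q) ≠ 1 for each prime q | 80.
t^(40) mod f = 2.
t^(16) mod f = 2t³ + t + 2.
None equal 1, so t has full order 80; f is primitive.

Yes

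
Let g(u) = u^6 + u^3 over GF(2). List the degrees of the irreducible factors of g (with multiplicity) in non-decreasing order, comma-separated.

Roots in GF(2): g(0) = 0 → root; g(1) = 0 → root.
Linear factors from roots: (u), (u + 1).
Complete factorization: g(u) = (u + 1)·(u)^3·(u^2 + u + 1).
Factor degrees with multiplicity: 1 + 1 + 1 + 1 + 2 = 6.

1, 1, 1, 1, 2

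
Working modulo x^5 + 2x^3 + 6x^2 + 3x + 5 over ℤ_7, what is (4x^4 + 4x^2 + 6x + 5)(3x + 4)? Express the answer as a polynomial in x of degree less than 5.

Multiply in ℤ_7[x]: (4x^4 + 4x^2 + 6x + 5)·(3x + 4) = 5x^5 + 2x^4 + 5x^3 + 6x^2 + 4x + 6.
Reduce using x^5 ≡ 5x^3 + x^2 + 4x + 2 (mod x^5 + 2x^3 + 6x^2 + 3x + 5).
Reduced: 2x^4 + 2x^3 + 4x^2 + 3x + 2.

2x^4 + 2x^3 + 4x^2 + 3x + 2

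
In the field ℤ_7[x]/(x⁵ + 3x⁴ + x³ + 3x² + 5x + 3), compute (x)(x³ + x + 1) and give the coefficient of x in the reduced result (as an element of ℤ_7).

1

Multiply in ℤ_7[x]: (x)·(x³ + x + 1) = x⁴ + x² + x.
Reduced: x⁴ + x² + x.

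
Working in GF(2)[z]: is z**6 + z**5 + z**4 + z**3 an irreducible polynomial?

No

Write g(z) = z**6 + z**5 + z**4 + z**3.
Check for roots in GF(2): g(0) = 0 → root; g(1) = 0 → root.
g(0) = 0, so (z) divides g(z); g is reducible.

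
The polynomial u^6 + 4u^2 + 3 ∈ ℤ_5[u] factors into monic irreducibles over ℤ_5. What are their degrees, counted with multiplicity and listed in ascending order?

6

Write h(u) = u^6 + 4u^2 + 3.
Roots in ℤ_5: h(0) = 3; h(1) = 3; h(2) = 3; h(3) = 3; h(4) = 3.
Complete factorization: h(u) = (u^6 + 4u^2 + 3).
Factor degrees with multiplicity: 6 = 6.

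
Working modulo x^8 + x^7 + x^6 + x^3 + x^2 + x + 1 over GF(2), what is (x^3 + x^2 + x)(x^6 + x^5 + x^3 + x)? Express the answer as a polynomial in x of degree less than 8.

Multiply in GF(2)[x]: (x^3 + x^2 + x)·(x^6 + x^5 + x^3 + x) = x^9 + x^5 + x^3 + x^2.
Reduce using x^8 ≡ x^7 + x^6 + x^3 + x^2 + x + 1 (mod x^8 + x^7 + x^6 + x^3 + x^2 + x + 1).
Reduced: x^6 + x^5 + x^4 + x^3 + x^2 + 1.

x^6 + x^5 + x^4 + x^3 + x^2 + 1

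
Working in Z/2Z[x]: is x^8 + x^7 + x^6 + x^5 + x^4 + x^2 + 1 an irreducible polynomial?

Write h(x) = x^8 + x^7 + x^6 + x^5 + x^4 + x^2 + 1.
Check for roots in Z/2Z: h(0) = 1; h(1) = 1.
No roots, so no linear factors.
Monic irreducibles of degree 2 over GF(2): x^2 + x + 1.
None of them divide h (all give nonzero remainder).
Monic irreducibles of degree 3 over GF(2): x^3 + x + 1, x^3 + x^2 + 1.
None of them divide h (all give nonzero remainder).
Monic irreducibles of degree 4 over GF(2): x^4 + x + 1, x^4 + x^3 + 1, x^4 + x^3 + x^2 + x + 1.
None of them divide h (all give nonzero remainder).
No irreducible factor of degree ≤ 4 exists, so h is irreducible over GF(2).

Yes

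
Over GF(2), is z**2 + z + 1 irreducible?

Yes

Write g(z) = z**2 + z + 1.
Check for roots in GF(2): g(0) = 1; g(1) = 1.
No roots. A degree-2 polynomial over a field with no linear factor is irreducible.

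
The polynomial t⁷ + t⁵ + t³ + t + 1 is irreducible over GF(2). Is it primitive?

Yes

Write f(t) = t⁷ + t⁵ + t³ + t + 1.
|GF(2^7)^×| = 2^7 − 1 = 127. Prime factorization: 127 = 127.
f is primitive ⇔ t has order 127 in GF(2)[t]/(f), i.e. t^(127/q) ≠ 1 for each prime q | 127.
t^(1) mod f = t.
None equal 1, so t has full order 127; f is primitive.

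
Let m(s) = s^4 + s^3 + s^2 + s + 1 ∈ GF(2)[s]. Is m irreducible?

Check for roots in GF(2): m(0) = 1; m(1) = 1.
No roots, so no linear factors.
Monic irreducibles of degree 2 over GF(2): s^2 + s + 1.
None of them divide m (all give nonzero remainder).
No irreducible factor of degree ≤ 2 exists, so m is irreducible over GF(2).

Yes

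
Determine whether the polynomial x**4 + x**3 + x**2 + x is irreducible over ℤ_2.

Write m(x) = x**4 + x**3 + x**2 + x.
Check for roots in ℤ_2: m(0) = 0 → root; m(1) = 0 → root.
m(0) = 0, so (x) divides m(x); m is reducible.

No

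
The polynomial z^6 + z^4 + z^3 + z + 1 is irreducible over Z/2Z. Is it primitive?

Write f(z) = z^6 + z^4 + z^3 + z + 1.
|GF(2^6)^×| = 2^6 − 1 = 63. Prime factorization: 63 = 3^2·7.
f is primitive ⇔ z has order 63 in GF(2)[z]/(f), i.e. z^(63/q) ≠ 1 for each prime q | 63.
z^(21) mod f = z^3 + z^2 + z.
z^(9) mod f = z^5 + z^4 + z^2 + 1.
None equal 1, so z has full order 63; f is primitive.

Yes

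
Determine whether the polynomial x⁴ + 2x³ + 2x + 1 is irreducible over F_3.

No

Write P(x) = x⁴ + 2x³ + 2x + 1.
Check for roots in F_3: P(0) = 1; P(1) = 0 → root; P(2) = 1.
P(1) = 0, so (x − 1) divides P(x); P is reducible.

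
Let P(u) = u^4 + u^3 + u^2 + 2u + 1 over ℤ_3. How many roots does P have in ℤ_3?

Evaluate at each of the 3 elements of ℤ_3:
P(0) = 1; P(1) = 0 → root; P(2) = 0 → root.
Roots: {1, 2}.

2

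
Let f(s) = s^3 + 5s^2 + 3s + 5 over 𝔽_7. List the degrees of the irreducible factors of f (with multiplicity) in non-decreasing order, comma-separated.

Linear factors from roots: (s + 6), (s + 3).
Complete factorization: f(s) = (s + 6)·(s + 3)^2.
Factor degrees with multiplicity: 1 + 1 + 1 = 3.

1, 1, 1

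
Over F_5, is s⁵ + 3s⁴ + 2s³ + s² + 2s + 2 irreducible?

Yes

Write g(s) = s⁵ + 3s⁴ + 2s³ + s² + 2s + 2.
Check for roots in F_5: g(0) = 2; g(1) = 1; g(2) = 1; g(3) = 2; g(4) = 1.
No roots, so no linear factors.
Degree-2 irreducible divisors: test the 10 monic irreducibles of degree 2 over GF(5).
None of them divide g (all give nonzero remainder).
No irreducible factor of degree ≤ 2 exists, so g is irreducible over GF(5).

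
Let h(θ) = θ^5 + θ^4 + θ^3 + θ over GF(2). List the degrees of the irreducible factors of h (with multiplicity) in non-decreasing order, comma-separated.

Roots in GF(2): h(0) = 0 → root; h(1) = 0 → root.
Linear factors from roots: (θ), (θ + 1).
Complete factorization: h(θ) = (θ)·(θ + 1)·(θ^3 + θ + 1).
Factor degrees with multiplicity: 1 + 1 + 3 = 5.

1, 1, 3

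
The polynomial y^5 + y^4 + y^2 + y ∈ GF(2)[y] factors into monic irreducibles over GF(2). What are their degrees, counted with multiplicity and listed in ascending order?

Write g(y) = y^5 + y^4 + y^2 + y.
Roots in GF(2): g(0) = 0 → root; g(1) = 0 → root.
Linear factors from roots: (y), (y + 1).
Complete factorization: g(y) = (y)·(y + 1)^2·(y^2 + y + 1).
Factor degrees with multiplicity: 1 + 1 + 1 + 2 = 5.

1, 1, 1, 2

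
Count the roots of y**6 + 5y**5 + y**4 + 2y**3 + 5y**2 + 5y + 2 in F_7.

3

Write h(y) = y**6 + 5y**5 + y**4 + 2y**3 + 5y**2 + 5y + 2.
Evaluate at each of the 7 elements of F_7:
h(0) = 2; h(1) = 0 → root; h(2) = 1; h(3) = 6; h(4) = 0 → root; h(5) = 0 → root; h(6) = 4.
Roots: {1, 4, 5}.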